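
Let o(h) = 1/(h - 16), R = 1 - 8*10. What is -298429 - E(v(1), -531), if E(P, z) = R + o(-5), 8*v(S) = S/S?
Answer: -6265349/21 ≈ -2.9835e+5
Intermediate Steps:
R = -79 (R = 1 - 80 = -79)
o(h) = 1/(-16 + h)
v(S) = ⅛ (v(S) = (S/S)/8 = (⅛)*1 = ⅛)
E(P, z) = -1660/21 (E(P, z) = -79 + 1/(-16 - 5) = -79 + 1/(-21) = -79 - 1/21 = -1660/21)
-298429 - E(v(1), -531) = -298429 - 1*(-1660/21) = -298429 + 1660/21 = -6265349/21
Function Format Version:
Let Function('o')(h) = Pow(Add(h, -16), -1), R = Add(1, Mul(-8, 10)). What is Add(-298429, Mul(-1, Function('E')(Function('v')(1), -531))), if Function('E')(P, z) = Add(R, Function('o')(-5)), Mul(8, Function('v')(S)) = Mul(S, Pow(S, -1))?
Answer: Rational(-6265349, 21) ≈ -2.9835e+5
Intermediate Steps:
R = -79 (R = Add(1, -80) = -79)
Function('o')(h) = Pow(Add(-16, h), -1)
Function('v')(S) = Rational(1, 8) (Function('v')(S) = Mul(Rational(1, 8), Mul(S, Pow(S, -1))) = Mul(Rational(1, 8), 1) = Rational(1, 8))
Function('E')(P, z) = Rational(-1660, 21) (Function('E')(P, z) = Add(-79, Pow(Add(-16, -5), -1)) = Add(-79, Pow(-21, -1)) = Add(-79, Rational(-1, 21)) = Rational(-1660, 21))
Add(-298429, Mul(-1, Function('E')(Function('v')(1), -531))) = Add(-298429, Mul(-1, Rational(-1660, 21))) = Add(-298429, Rational(1660, 21)) = Rational(-6265349, 21)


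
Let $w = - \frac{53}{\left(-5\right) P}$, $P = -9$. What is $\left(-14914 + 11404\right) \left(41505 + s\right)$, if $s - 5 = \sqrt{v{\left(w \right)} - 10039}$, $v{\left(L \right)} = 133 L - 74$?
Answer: $-145700100 - 234 i \sqrt{2310670} \approx -1.457 \cdot 10^{8} - 3.557 \cdot 10^{5} i$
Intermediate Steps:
$w = - \frac{53}{45}$ ($w = - \frac{53}{\left(-5\right) \left(-9\right)} = - \frac{53}{45} \approx -1.1778$)
$v{\left(L \right)} = -74 + 133 L$
$s = 5 + \frac{i \sqrt{2310670}}{15}$ ($s = 5 + \sqrt{\left(-74 + 133 \left(- \frac{53}{45}\right)\right) - 10039} = 5 + \sqrt{\left(-74 - \frac{7049}{45}\right) - 10039} = 5 + \sqrt{- \frac{10379}{45} - 10039} = 5 + \sqrt{- \frac{462134}{45}} = 5 + \frac{i \sqrt{2310670}}{15} \approx 5.0 + 101.34 i$)
$\left(-14914 + 11404\right) \left(41505 + s\right) = \left(-14914 + 11404\right) \left(41505 + \left(5 + \frac{i \sqrt{2310670}}{15}\right)\right) = - 3510 \left(41510 + \frac{i \sqrt{2310670}}{15}\right) = -145700100 - 234 i \sqrt{2310670}$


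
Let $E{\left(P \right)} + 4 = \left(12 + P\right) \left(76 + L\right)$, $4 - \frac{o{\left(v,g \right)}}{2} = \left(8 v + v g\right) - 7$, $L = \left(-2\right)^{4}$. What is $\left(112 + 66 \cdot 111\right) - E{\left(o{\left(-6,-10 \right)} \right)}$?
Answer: $6522$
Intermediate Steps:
$L = 16$
$o{\left(v,g \right)} = 22 - 16 v - 2 g v$ ($o{\left(v,g \right)} = 8 - 2 \left(\left(8 v + v g\right) - 7\right) = 8 - 2 \left(\left(8 v + g v\right) - 7\right) = 8 - 2 \left(-7 + 8 v + g v\right) = 8 - \left(-14 + 16 v + 2 g v\right) = 22 - 16 v - 2 g v$)
$E{\left(P \right)} = 1100 + 92 P$ ($E{\left(P \right)} = -4 + \left(12 + P\right) \left(76 + 16\right) = -4 + \left(12 + P\right) 92 = -4 + \left(1104 + 92 P\right) = 1100 + 92 P$)
$\left(112 + 66 \cdot 111\right) - E{\left(o{\left(-6,-10 \right)} \right)} = \left(112 + 66 \cdot 111\right) - \left(1100 + 92 \left(22 - -96 - \left(-20\right) \left(-6\right)\right)\right) = \left(112 + 7326\right) - \left(1100 + 92 \left(22 + 96 - 120\right)\right) = 7438 - \left(1100 + 92 \left(-2\right)\right) = 7438 - \left(1100 - 184\right) = 7438 - 916 = 6522$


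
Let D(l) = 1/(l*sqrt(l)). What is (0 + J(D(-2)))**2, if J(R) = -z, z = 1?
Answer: 1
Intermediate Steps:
D(l) = l**(-3/2) (D(l) = 1/(l**(3/2)) = l**(-3/2))
J(R) = -1 (J(R) = -1*1 = -1)
(0 + J(D(-2)))**2 = (0 - 1)**2 = (-1)**2 = 1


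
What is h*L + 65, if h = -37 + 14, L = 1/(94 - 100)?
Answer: 413/6 ≈ 68.833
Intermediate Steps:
L = -⅙ (L = 1/(-6) = -⅙ ≈ -0.16667)
h = -23
h*L + 65 = -23*(-⅙) + 65 = 23/6 + 65 = 413/6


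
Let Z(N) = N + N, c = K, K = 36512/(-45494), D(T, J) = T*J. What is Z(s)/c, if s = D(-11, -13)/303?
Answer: -3252821/2765784 ≈ -1.1761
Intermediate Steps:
D(T, J) = J*T
K = -18256/22747 (K = 36512*(-1/45494) = -18256/22747 ≈ -0.80257)
s = 143/303 (s = -13*(-11)/303 = 143*(1/303) = 143/303 ≈ 0.47195)
c = -18256/22747 ≈ -0.80257
Z(N) = 2*N
Z(s)/c = (2*(143/303))/(-18256/22747) = (286/303)*(-22747/18256) = -3252821/2765784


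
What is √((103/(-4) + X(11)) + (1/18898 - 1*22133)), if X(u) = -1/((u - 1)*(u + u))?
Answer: 2*I*√12365083717305/47245 ≈ 148.86*I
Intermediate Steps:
X(u) = -1/(2*u*(-1 + u)) (X(u) = -1/((-1 + u)*(2*u)) = -1/(2*u*(-1 + u)))
√((103/(-4) + X(11)) + (1/18898 - 1*22133)) = √((103/(-4) - ½/(11*(-1 + 11))) + (1/18898 - 1*22133)) = √((-¼*103 - ½*1/11/10) + (1/18898 - 22133)) = √((-103/4 - ½*1/11*⅒) - 418269433/18898) = √((-103/4 - 1/220) - 418269433/18898) = √(-2833/110 - 418269433/18898) = √(-1046890356/47245) = 2*I*√12365083717305/47245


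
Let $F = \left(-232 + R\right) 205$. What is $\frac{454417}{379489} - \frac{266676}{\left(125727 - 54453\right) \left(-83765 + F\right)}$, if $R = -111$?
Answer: $\frac{415871858976767}{347292454980240} \approx 1.1975$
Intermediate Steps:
$F = -70315$ ($F = \left(-232 - 111\right) 205 = \left(-343\right) 205 = -70315$)
$\frac{454417}{379489} - \frac{266676}{\left(125727 - 54453\right) \left(-83765 + F\right)} = \frac{454417}{379489} - \frac{266676}{\left(125727 - 54453\right) \left(-83765 - 70315\right)} = 454417 \cdot \frac{1}{379489} - \frac{266676}{71274 \left(-154080\right)} = \frac{454417}{379489} - \frac{266676}{-10981897920} = \frac{454417}{379489} - - \frac{22223}{915158160} = \frac{454417}{379489} + \frac{22223}{915158160} = \frac{415871858976767}{347292454980240}$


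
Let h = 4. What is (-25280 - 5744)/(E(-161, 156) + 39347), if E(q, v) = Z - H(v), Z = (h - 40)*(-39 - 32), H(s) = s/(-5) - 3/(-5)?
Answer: -38780/52417 ≈ -0.73984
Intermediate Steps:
H(s) = ⅗ - s/5 (H(s) = s*(-⅕) - 3*(-⅕) = -s/5 + ⅗ = ⅗ - s/5)
Z = 2556 (Z = (4 - 40)*(-39 - 32) = -36*(-71) = 2556)
E(q, v) = 12777/5 + v/5 (E(q, v) = 2556 - (⅗ - v/5) = 2556 + (-⅗ + v/5) = 12777/5 + v/5)
(-25280 - 5744)/(E(-161, 156) + 39347) = (-25280 - 5744)/((12777/5 + (⅕)*156) + 39347) = -31024/((12777/5 + 156/5) + 39347) = -31024/(12933/5 + 39347) = -31024/209668/5 = -31024*5/209668 = -38780/52417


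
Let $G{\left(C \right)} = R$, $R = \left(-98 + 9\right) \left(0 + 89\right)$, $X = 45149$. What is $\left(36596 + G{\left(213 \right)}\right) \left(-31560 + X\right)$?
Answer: $389664575$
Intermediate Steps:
$R = -7921$ ($R = \left(-89\right) 89 = -7921$)
$G{\left(C \right)} = -7921$
$\left(36596 + G{\left(213 \right)}\right) \left(-31560 + X\right) = \left(36596 - 7921\right) \left(-31560 + 45149\right) = 28675 \cdot 13589 = 389664575$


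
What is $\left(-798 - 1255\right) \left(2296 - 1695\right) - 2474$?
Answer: $-1236327$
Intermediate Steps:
$\left(-798 - 1255\right) \left(2296 - 1695\right) - 2474 = \left(-2053\right) 601 - 2474 = -1233853 - 2474 = -1236327$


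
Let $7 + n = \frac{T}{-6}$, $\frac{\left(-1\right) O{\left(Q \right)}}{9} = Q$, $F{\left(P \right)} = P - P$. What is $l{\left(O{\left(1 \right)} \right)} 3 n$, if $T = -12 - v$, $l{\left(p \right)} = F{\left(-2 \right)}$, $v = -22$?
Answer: $0$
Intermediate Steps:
$F{\left(P \right)} = 0$
$O{\left(Q \right)} = - 9 Q$
$l{\left(p \right)} = 0$
$T = 10$ ($T = -12 - -22 = -12 + 22 = 10$)
$n = - \frac{26}{3}$ ($n = -7 + \frac{10}{-6} = -7 + 10 \left(- \frac{1}{6}\right) = -7 - \frac{5}{3} = - \frac{26}{3} \approx -8.6667$)
$l{\left(O{\left(1 \right)} \right)} 3 n = 0 \cdot 3 \left(- \frac{26}{3}\right) = 0 \left(- \frac{26}{3}\right) = 0$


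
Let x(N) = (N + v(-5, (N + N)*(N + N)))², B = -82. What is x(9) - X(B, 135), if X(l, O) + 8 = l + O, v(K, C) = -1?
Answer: 19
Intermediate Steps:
X(l, O) = -8 + O + l (X(l, O) = -8 + (l + O) = -8 + (O + l) = -8 + O + l)
x(N) = (-1 + N)² (x(N) = (N - 1)² = (-1 + N)²)
x(9) - X(B, 135) = (-1 + 9)² - (-8 + 135 - 82) = 8² - 1*45 = 64 - 45 = 19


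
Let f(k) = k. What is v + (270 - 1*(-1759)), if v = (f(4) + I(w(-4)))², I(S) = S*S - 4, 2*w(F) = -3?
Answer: 32545/16 ≈ 2034.1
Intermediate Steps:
w(F) = -3/2 (w(F) = (½)*(-3) = -3/2)
I(S) = -4 + S² (I(S) = S² - 4 = -4 + S²)
v = 81/16 (v = (4 + (-4 + (-3/2)²))² = (4 + (-4 + 9/4))² = (4 - 7/4)² = (9/4)² = 81/16 ≈ 5.0625)
v + (270 - 1*(-1759)) = 81/16 + (270 - 1*(-1759)) = 81/16 + (270 + 1759) = 81/16 + 2029 = 32545/16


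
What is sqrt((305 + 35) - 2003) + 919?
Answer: 919 + I*sqrt(1663) ≈ 919.0 + 40.78*I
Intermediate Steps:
sqrt((305 + 35) - 2003) + 919 = sqrt(340 - 2003) + 919 = sqrt(-1663) + 919 = I*sqrt(1663) + 919 = 919 + I*sqrt(1663)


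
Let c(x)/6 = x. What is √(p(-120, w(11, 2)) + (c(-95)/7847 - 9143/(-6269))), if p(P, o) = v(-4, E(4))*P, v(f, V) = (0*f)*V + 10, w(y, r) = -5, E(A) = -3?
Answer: I*√8034818278934867/2589097 ≈ 34.621*I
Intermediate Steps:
c(x) = 6*x
v(f, V) = 10 (v(f, V) = 0*V + 10 = 0 + 10 = 10)
p(P, o) = 10*P
√(p(-120, w(11, 2)) + (c(-95)/7847 - 9143/(-6269))) = √(10*(-120) + ((6*(-95))/7847 - 9143/(-6269))) = √(-1200 + (-570*1/7847 - 9143*(-1/6269))) = √(-1200 + (-30/413 + 9143/6269)) = √(-1200 + 3587989/2589097) = √(-3103328411/2589097) = I*√8034818278934867/2589097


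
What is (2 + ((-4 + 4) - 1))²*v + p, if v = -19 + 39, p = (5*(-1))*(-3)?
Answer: 35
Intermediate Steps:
p = 15 (p = -5*(-3) = 15)
v = 20
(2 + ((-4 + 4) - 1))²*v + p = (2 + ((-4 + 4) - 1))²*20 + 15 = (2 + (0 - 1))²*20 + 15 = (2 - 1)²*20 + 15 = 1²*20 + 15 = 1*20 + 15 = 20 + 15 = 35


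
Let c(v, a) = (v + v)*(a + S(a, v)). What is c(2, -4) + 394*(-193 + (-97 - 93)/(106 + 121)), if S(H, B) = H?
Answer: -17343658/227 ≈ -76404.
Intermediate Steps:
c(v, a) = 4*a*v (c(v, a) = (v + v)*(a + a) = (2*v)*(2*a) = 4*a*v)
c(2, -4) + 394*(-193 + (-97 - 93)/(106 + 121)) = 4*(-4)*2 + 394*(-193 + (-97 - 93)/(106 + 121)) = -32 + 394*(-193 - 190/227) = -32 + 394*(-44001/227) = -32 - 17336394/227 = -17343658/227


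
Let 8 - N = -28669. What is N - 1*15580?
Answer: 13097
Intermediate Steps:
N = 28677 (N = 8 - 1*(-28669) = 8 + 28669 = 28677)
N - 1*15580 = 28677 - 1*15580 = 28677 - 15580 = 13097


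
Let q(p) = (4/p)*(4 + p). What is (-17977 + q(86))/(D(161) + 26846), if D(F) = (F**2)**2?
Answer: -772831/28892778741 ≈ -2.6748e-5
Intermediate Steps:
D(F) = F**4
q(p) = 4*(4 + p)/p
(-17977 + q(86))/(D(161) + 26846) = (-17977 + (4 + 16/86))/(161**4 + 26846) = (-17977 + (4 + 16*(1/86)))/(671898241 + 26846) = (-17977 + (4 + 8/43))/671925087 = (-17977 + 180/43)*(1/671925087) = -772831/43*1/671925087 = -772831/28892778741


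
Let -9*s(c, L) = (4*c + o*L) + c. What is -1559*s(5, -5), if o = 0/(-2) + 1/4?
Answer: 148105/36 ≈ 4114.0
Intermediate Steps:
o = 1/4 (o = 0*(-1/2) + 1*(1/4) = 0 + 1/4 = 1/4 ≈ 0.25000)
s(c, L) = -5*c/9 - L/36 (s(c, L) = -((4*c + L/4) + c)/9 = -(5*c + L/4)/9 = -5*c/9 - L/36)
-1559*s(5, -5) = -1559*(-5/9*5 - 1/36*(-5)) = -1559*(-25/9 + 5/36) = -1559*(-95/36) = 148105/36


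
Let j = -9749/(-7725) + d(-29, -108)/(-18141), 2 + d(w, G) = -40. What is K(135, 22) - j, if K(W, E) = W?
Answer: 6247204772/46713075 ≈ 133.74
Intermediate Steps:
d(w, G) = -42 (d(w, G) = -2 - 40 = -42)
j = 59060353/46713075 (j = -9749/(-7725) - 42/(-18141) = -9749*(-1/7725) - 42*(-1/18141) = 9749/7725 + 14/6047 = 59060353/46713075 ≈ 1.2643)
K(135, 22) - j = 135 - 1*59060353/46713075 = 135 - 59060353/46713075 = 6247204772/46713075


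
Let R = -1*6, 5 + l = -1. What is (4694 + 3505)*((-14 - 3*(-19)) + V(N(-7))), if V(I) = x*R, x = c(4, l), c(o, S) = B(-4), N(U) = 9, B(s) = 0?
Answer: 352557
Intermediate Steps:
l = -6 (l = -5 - 1 = -6)
c(o, S) = 0
x = 0
R = -6
V(I) = 0 (V(I) = 0*(-6) = 0)
(4694 + 3505)*((-14 - 3*(-19)) + V(N(-7))) = (4694 + 3505)*((-14 - 3*(-19)) + 0) = 8199*((-14 + 57) + 0) = 8199*(43 + 0) = 8199*43 = 352557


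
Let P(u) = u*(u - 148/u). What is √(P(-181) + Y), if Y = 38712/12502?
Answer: 3*√141608222441/6251 ≈ 180.60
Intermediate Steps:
Y = 19356/6251 (Y = 38712*(1/12502) = 19356/6251 ≈ 3.0965)
√(P(-181) + Y) = √((-148 + (-181)²) + 19356/6251) = √((-148 + 32761) + 19356/6251) = √(32613 + 19356/6251) = √(203883219/6251) = 3*√141608222441/6251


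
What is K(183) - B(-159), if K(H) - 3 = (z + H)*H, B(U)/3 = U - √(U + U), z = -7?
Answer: 32688 + 3*I*√318 ≈ 32688.0 + 53.498*I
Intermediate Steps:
B(U) = 3*U - 3*√2*√U (B(U) = 3*(U - √(U + U)) = 3*(U - √(2*U)) = 3*(U - √2*√U) = 3*U - 3*√2*√U)
K(H) = 3 + H*(-7 + H) (K(H) = 3 + (-7 + H)*H = 3 + H*(-7 + H))
K(183) - B(-159) = (3 + 183² - 7*183) - (3*(-159) - 3*√2*√(-159)) = (3 + 33489 - 1281) - (-477 - 3*√2*I*√159) = 32211 - (-477 - 3*I*√318) = 32211 + (477 + 3*I*√318) = 32688 + 3*I*√318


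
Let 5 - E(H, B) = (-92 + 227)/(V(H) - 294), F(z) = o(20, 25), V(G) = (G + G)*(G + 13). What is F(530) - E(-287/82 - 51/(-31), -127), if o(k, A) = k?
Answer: 9408525/644533 ≈ 14.597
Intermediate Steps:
V(G) = 2*G*(13 + G) (V(G) = (2*G)*(13 + G) = 2*G*(13 + G))
F(z) = 20
E(H, B) = 5 - 135/(-294 + 2*H*(13 + H)) (E(H, B) = 5 - (-92 + 227)/(2*H*(13 + H) - 294) = 5 - 135/(-294 + 2*H*(13 + H)))
F(530) - E(-287/82 - 51/(-31), -127) = 20 - 5*(-321 + 2*(-287/82 - 51/(-31))*(13 + (-287/82 - 51/(-31))))/(2*(-147 + (-287/82 - 51/(-31))*(13 + (-287/82 - 51/(-31))))) = 20 - 5*(-321 + 2*(-287*1/82 - 51*(-1/31))*(13 + (-287*1/82 - 51*(-1/31))))/(2*(-147 + (-287*1/82 - 51*(-1/31))*(13 + (-287*1/82 - 51*(-1/31))))) = 20 - 5*(-321 + 2*(-7/2 + 51/31)*(13 + (-7/2 + 51/31)))/(2*(-147 + (-7/2 + 51/31)*(13 + (-7/2 + 51/31)))) = 20 - 5*(-321 + 2*(-115/62)*(13 - 115/62))/(2*(-147 - 115*(13 - 115/62)/62)) = 20 - 5*(-321 + 2*(-115/62)*(691/62))/(2*(-147 - 115/62*691/62)) = 20 - 5*(-321 - 79465/1922)/(2*(-147 - 79465/3844)) = 20 - 5*(-696427)/(2*(-644533/3844)*1922) = 20 - 5*(-3844)*(-696427)/(2*644533*1922) = 20 - 1*3482135/644533 = 20 - 3482135/644533 = 9408525/644533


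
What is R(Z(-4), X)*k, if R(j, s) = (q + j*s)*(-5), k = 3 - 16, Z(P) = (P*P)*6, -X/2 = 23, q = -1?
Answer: -287105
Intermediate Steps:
X = -46 (X = -2*23 = -46)
Z(P) = 6*P**2 (Z(P) = P**2*6 = 6*P**2)
k = -13
R(j, s) = 5 - 5*j*s (R(j, s) = (-1 + j*s)*(-5) = 5 - 5*j*s)
R(Z(-4), X)*k = (5 - 5*6*(-4)**2*(-46))*(-13) = (5 - 5*6*16*(-46))*(-13) = (5 - 5*96*(-46))*(-13) = (5 + 22080)*(-13) = 22085*(-13) = -287105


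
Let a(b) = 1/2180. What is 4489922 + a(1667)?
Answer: 9788029961/2180 ≈ 4.4899e+6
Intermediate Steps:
a(b) = 1/2180
4489922 + a(1667) = 4489922 + 1/2180 = 9788029961/2180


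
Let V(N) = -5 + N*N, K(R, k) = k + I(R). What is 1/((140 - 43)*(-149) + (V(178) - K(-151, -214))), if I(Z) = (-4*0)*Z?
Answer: 1/17440 ≈ 5.7339e-5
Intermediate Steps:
I(Z) = 0 (I(Z) = 0*Z = 0)
K(R, k) = k (K(R, k) = k + 0 = k)
V(N) = -5 + N²
1/((140 - 43)*(-149) + (V(178) - K(-151, -214))) = 1/((140 - 43)*(-149) + ((-5 + 178²) - 1*(-214))) = 1/(97*(-149) + ((-5 + 31684) + 214)) = 1/(-14453 + (31679 + 214)) = 1/(-14453 + 31893) = 1/17440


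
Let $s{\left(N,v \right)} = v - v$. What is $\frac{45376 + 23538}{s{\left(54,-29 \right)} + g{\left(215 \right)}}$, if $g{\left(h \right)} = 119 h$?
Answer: $\frac{68914}{25585} \approx 2.6935$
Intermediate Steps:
$s{\left(N,v \right)} = 0$
$\frac{45376 + 23538}{s{\left(54,-29 \right)} + g{\left(215 \right)}} = \frac{45376 + 23538}{0 + 119 \cdot 215} = \frac{68914}{0 + 25585} = \frac{68914}{25585}$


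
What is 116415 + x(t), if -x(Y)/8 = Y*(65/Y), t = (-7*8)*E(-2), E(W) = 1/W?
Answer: 115895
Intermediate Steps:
t = 28 (t = -7*8/(-2) = -56*(-1/2) = 28)
x(Y) = -520 (x(Y) = -8*Y*65/Y = -8*65 = -520)
116415 + x(t) = 116415 - 520 = 115895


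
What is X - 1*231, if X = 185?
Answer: -46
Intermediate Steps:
X - 1*231 = 185 - 1*231 = 185 - 231 = -46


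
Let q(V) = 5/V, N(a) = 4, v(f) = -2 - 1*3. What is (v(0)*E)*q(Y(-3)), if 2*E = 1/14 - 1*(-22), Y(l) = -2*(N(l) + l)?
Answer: 7725/56 ≈ 137.95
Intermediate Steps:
v(f) = -5 (v(f) = -2 - 3 = -5)
Y(l) = -8 - 2*l (Y(l) = -2*(4 + l) = -8 - 2*l)
E = 309/28 (E = (1/14 - 1*(-22))/2 = (1/14 + 22)/2 = (½)*(309/14) = 309/28 ≈ 11.036)
(v(0)*E)*q(Y(-3)) = (-5*309/28)*(5/(-8 - 2*(-3))) = -7725/(28*(-8 + 6)) = -7725/(28*(-2)) = -7725*(-1)/(28*2) = -1545/28*(-5/2) = 7725/56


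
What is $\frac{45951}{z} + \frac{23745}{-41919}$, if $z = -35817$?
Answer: $- \frac{308521626}{166823647} \approx -1.8494$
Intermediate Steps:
$\frac{45951}{z} + \frac{23745}{-41919} = \frac{45951}{-35817} + \frac{23745}{-41919} = 45951 \left(- \frac{1}{35817}\right) + 23745 \left(- \frac{1}{41919}\right) = - \frac{15317}{11939} - \frac{7915}{13973} = - \frac{308521626}{166823647}$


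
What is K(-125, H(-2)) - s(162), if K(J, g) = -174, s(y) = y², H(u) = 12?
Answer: -26418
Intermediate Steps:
K(-125, H(-2)) - s(162) = -174 - 1*162² = -174 - 1*26244 = -174 - 26244 = -26418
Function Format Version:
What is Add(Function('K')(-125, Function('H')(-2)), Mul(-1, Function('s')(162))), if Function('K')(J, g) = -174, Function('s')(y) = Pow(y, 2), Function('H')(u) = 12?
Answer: -26418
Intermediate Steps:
Add(Function('K')(-125, Function('H')(-2)), Mul(-1, Function('s')(162))) = Add(-174, Mul(-1, Pow(162, 2))) = Add(-174, Mul(-1, 26244)) = Add(-174, -26244) = -26418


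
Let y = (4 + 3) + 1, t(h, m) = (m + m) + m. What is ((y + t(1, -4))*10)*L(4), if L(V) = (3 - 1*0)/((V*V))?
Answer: -15/2 ≈ -7.5000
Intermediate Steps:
t(h, m) = 3*m (t(h, m) = 2*m + m = 3*m)
y = 8 (y = 7 + 1 = 8)
L(V) = 3/V² (L(V) = (3 + 0)/(V²) = 3/V²)
((y + t(1, -4))*10)*L(4) = ((8 + 3*(-4))*10)*(3/4²) = ((8 - 12)*10)*(3*(1/16)) = -4*10*(3/16) = -40*3/16 = -15/2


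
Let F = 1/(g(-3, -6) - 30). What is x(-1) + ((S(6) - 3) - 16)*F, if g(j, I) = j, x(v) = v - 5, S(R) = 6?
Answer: -185/33 ≈ -5.6061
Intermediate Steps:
x(v) = -5 + v
F = -1/33 (F = 1/(-3 - 30) = 1/(-33) = -1/33 ≈ -0.030303)
x(-1) + ((S(6) - 3) - 16)*F = (-5 - 1) + ((6 - 3) - 16)*(-1/33) = -6 + (3 - 16)*(-1/33) = -6 - 13*(-1/33) = -6 + 13/33 = -185/33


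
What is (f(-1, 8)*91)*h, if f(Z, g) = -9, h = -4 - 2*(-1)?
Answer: 1638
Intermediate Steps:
h = -2 (h = -4 + 2 = -2)
(f(-1, 8)*91)*h = -9*91*(-2) = -819*(-2) = 1638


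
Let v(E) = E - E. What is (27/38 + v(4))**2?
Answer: 729/1444 ≈ 0.50485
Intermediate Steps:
v(E) = 0
(27/38 + v(4))**2 = (27/38 + 0)**2 = (27/38)**2 = 729/1444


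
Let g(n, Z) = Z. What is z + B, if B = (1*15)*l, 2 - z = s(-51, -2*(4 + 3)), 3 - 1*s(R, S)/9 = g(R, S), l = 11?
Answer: 14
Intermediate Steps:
s(R, S) = 27 - 9*S
z = -151 (z = 2 - (27 - (-18)*(4 + 3)) = 2 - (27 - (-18)*7) = 2 - (27 - 9*(-14)) = 2 - (27 + 126) = 2 - 1*153 = 2 - 153 = -151)
B = 165 (B = (1*15)*11 = 15*11 = 165)
z + B = -151 + 165 = 14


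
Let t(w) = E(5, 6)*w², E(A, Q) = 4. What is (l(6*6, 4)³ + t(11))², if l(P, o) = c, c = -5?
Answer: 128881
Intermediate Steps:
l(P, o) = -5
t(w) = 4*w²
(l(6*6, 4)³ + t(11))² = ((-5)³ + 4*11²)² = (-125 + 4*121)² = (-125 + 484)² = 359² = 128881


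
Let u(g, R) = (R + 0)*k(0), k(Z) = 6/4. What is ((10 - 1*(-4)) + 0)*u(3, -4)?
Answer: -84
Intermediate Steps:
k(Z) = 3/2 (k(Z) = 6*(¼) = 3/2)
u(g, R) = 3*R/2 (u(g, R) = (R + 0)*(3/2) = R*(3/2) = 3*R/2)
((10 - 1*(-4)) + 0)*u(3, -4) = ((10 - 1*(-4)) + 0)*((3/2)*(-4)) = ((10 + 4) + 0)*(-6) = (14 + 0)*(-6) = 14*(-6) = -84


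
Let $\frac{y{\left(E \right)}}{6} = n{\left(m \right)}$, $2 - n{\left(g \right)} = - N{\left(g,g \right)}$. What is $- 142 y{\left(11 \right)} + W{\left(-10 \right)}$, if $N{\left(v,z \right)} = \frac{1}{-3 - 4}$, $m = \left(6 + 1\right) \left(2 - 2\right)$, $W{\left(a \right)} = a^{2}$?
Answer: $- \frac{10376}{7} \approx -1482.3$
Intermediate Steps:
$m = 0$ ($m = 7 \cdot 0 = 0$)
$N{\left(v,z \right)} = - \frac{1}{7}$ ($N{\left(v,z \right)} = \frac{1}{-7} = - \frac{1}{7}$)
$n{\left(g \right)} = \frac{13}{7}$ ($n{\left(g \right)} = 2 - \left(-1\right) \left(- \frac{1}{7}\right) = 2 - \frac{1}{7} = \frac{13}{7}$)
$y{\left(E \right)} = \frac{78}{7}$ ($y{\left(E \right)} = 6 \cdot \frac{13}{7} = \frac{78}{7}$)
$- 142 y{\left(11 \right)} + W{\left(-10 \right)} = \left(-142\right) \frac{78}{7} + \left(-10\right)^{2} = - \frac{11076}{7} + 100 = - \frac{10376}{7}$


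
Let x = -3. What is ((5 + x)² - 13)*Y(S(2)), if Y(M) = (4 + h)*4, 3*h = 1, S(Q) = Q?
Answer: -156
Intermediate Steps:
h = ⅓ (h = (⅓)*1 = ⅓ ≈ 0.33333)
Y(M) = 52/3 (Y(M) = (4 + ⅓)*4 = (13/3)*4 = 52/3)
((5 + x)² - 13)*Y(S(2)) = ((5 - 3)² - 13)*(52/3) = (2² - 13)*(52/3) = (4 - 13)*(52/3) = -9*52/3 = -156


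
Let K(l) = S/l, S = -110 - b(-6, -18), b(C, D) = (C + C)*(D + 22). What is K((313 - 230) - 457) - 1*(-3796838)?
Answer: 710008737/187 ≈ 3.7968e+6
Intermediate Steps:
b(C, D) = 2*C*(22 + D) (b(C, D) = (2*C)*(22 + D) = 2*C*(22 + D))
S = -62 (S = -110 - 2*(-6)*(22 - 18) = -110 - 2*(-6)*4 = -110 - 1*(-48) = -110 + 48 = -62)
K(l) = -62/l
K((313 - 230) - 457) - 1*(-3796838) = -62/((313 - 230) - 457) - 1*(-3796838) = -62/(83 - 457) + 3796838 = -62/(-374) + 3796838 = -62*(-1/374) + 3796838 = 31/187 + 3796838 = 710008737/187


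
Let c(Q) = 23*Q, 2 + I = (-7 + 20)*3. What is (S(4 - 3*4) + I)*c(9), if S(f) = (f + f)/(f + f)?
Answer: 7866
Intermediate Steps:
S(f) = 1 (S(f) = (2*f)/((2*f)) = (2*f)*(1/(2*f)) = 1)
I = 37 (I = -2 + (-7 + 20)*3 = -2 + 13*3 = -2 + 39 = 37)
(S(4 - 3*4) + I)*c(9) = (1 + 37)*(23*9) = 38*207 = 7866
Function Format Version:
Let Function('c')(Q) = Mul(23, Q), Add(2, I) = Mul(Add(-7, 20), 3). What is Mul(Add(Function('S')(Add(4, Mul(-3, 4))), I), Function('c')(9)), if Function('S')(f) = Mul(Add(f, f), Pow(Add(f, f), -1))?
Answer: 7866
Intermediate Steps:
Function('S')(f) = 1 (Function('S')(f) = Mul(Mul(2, f), Pow(Mul(2, f), -1)) = Mul(Mul(2, f), Mul(Rational(1, 2), Pow(f, -1))) = 1)
I = 37 (I = Add(-2, Mul(Add(-7, 20), 3)) = Add(-2, Mul(13, 3)) = Add(-2, 39) = 37)
Mul(Add(Function('S')(Add(4, Mul(-3, 4))), I), Function('c')(9)) = Mul(Add(1, 37), Mul(23, 9)) = Mul(38, 207) = 7866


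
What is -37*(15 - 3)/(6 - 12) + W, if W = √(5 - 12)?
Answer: 74 + I*√7 ≈ 74.0 + 2.6458*I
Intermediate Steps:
W = I*√7 (W = √(-7) = I*√7 ≈ 2.6458*I)
-37*(15 - 3)/(6 - 12) + W = -37*(15 - 3)/(6 - 12) + I*√7 = -444/(-6) + I*√7 = -444*(-1)/6 + I*√7 = -37*(-2) + I*√7 = 74 + I*√7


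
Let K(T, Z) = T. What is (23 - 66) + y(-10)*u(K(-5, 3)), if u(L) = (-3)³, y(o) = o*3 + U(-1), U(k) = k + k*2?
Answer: 848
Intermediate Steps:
U(k) = 3*k (U(k) = k + 2*k = 3*k)
y(o) = -3 + 3*o (y(o) = o*3 + 3*(-1) = 3*o - 3 = -3 + 3*o)
u(L) = -27
(23 - 66) + y(-10)*u(K(-5, 3)) = (23 - 66) + (-3 + 3*(-10))*(-27) = -43 + (-3 - 30)*(-27) = -43 - 33*(-27) = -43 + 891 = 848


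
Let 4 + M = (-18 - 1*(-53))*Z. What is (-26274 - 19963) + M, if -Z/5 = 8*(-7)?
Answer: -36441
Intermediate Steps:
Z = 280 (Z = -40*(-7) = -5*(-56) = 280)
M = 9796 (M = -4 + (-18 - 1*(-53))*280 = -4 + (-18 + 53)*280 = -4 + 35*280 = -4 + 9800 = 9796)
(-26274 - 19963) + M = (-26274 - 19963) + 9796 = -46237 + 9796 = -36441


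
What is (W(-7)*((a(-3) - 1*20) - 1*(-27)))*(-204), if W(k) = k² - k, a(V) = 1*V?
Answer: -45696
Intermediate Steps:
a(V) = V
(W(-7)*((a(-3) - 1*20) - 1*(-27)))*(-204) = ((-7*(-1 - 7))*((-3 - 1*20) - 1*(-27)))*(-204) = ((-7*(-8))*((-3 - 20) + 27))*(-204) = (56*(-23 + 27))*(-204) = (56*4)*(-204) = 224*(-204) = -45696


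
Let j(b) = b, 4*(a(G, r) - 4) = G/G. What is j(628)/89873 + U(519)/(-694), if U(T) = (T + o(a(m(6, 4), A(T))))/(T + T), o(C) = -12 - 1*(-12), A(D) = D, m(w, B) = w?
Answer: 2253/359492 ≈ 0.0062672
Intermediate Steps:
a(G, r) = 17/4 (a(G, r) = 4 + (G/G)/4 = 4 + (¼)*1 = 4 + ¼ = 17/4)
o(C) = 0 (o(C) = -12 + 12 = 0)
U(T) = ½ (U(T) = (T + 0)/(T + T) = T/((2*T)) = T*(1/(2*T)) = ½)
j(628)/89873 + U(519)/(-694) = 628/89873 + (½)/(-694) = 628*(1/89873) + (½)*(-1/694) = 628/89873 - 1/1388 = 2253/359492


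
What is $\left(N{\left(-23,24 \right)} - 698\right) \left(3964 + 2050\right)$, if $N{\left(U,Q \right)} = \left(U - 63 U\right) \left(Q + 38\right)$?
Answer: $527511996$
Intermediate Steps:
$N{\left(U,Q \right)} = - 62 U \left(38 + Q\right)$
$\left(N{\left(-23,24 \right)} - 698\right) \left(3964 + 2050\right) = \left(\left(-62\right) \left(-23\right) \left(38 + 24\right) - 698\right) \left(3964 + 2050\right) = \left(\left(-62\right) \left(-23\right) 62 - 698\right) 6014 = \left(88412 - 698\right) 6014 = 87714 \cdot 6014 = 527511996$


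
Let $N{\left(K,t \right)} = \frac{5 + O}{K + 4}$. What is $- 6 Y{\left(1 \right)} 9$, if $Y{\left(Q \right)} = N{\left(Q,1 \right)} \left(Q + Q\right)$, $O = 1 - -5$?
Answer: $- \frac{1188}{5} \approx -237.6$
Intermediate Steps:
$O = 6$ ($O = 1 + 5 = 6$)
$N{\left(K,t \right)} = \frac{11}{4 + K}$ ($N{\left(K,t \right)} = \frac{5 + 6}{K + 4} = \frac{11}{4 + K}$)
$Y{\left(Q \right)} = \frac{22 Q}{4 + Q}$ ($Y{\left(Q \right)} = \frac{11}{4 + Q} \left(Q + Q\right) = \frac{11}{4 + Q} 2 Q = \frac{22 Q}{4 + Q}$)
$- 6 Y{\left(1 \right)} 9 = - 6 \cdot 22 \cdot 1 \frac{1}{4 + 1} \cdot 9 = - 6 \cdot 22 \cdot 1 \cdot \frac{1}{5} \cdot 9 = \left(-6\right) \frac{22}{5} \cdot 9 = \left(- \frac{132}{5}\right) 9 = - \frac{1188}{5}$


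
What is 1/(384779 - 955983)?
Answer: -1/571204 ≈ -1.7507e-6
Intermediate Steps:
1/(384779 - 955983) = 1/(-571204) = -1/571204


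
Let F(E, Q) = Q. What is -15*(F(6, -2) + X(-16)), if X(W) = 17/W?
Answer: 735/16 ≈ 45.938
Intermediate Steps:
-15*(F(6, -2) + X(-16)) = -15*(-2 + 17/(-16)) = -15*(-2 + 17*(-1/16)) = -15*(-2 - 17/16) = -15*(-49/16) = 735/16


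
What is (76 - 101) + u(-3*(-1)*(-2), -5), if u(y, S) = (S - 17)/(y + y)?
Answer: -139/6 ≈ -23.167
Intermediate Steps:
u(y, S) = (-17 + S)/(2*y) (u(y, S) = (-17 + S)/((2*y)) = (-17 + S)*(1/(2*y)) = (-17 + S)/(2*y))
(76 - 101) + u(-3*(-1)*(-2), -5) = (76 - 101) + (-17 - 5)/(2*((-3*(-1)*(-2)))) = -25 + (½)*(-22)/(3*(-2)) = -25 + (½)*(-22)/(-6) = -25 + (½)*(-⅙)*(-22) = -25 + 11/6 = -139/6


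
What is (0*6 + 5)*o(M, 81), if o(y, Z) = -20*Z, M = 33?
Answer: -8100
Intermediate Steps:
(0*6 + 5)*o(M, 81) = (0*6 + 5)*(-20*81) = (0 + 5)*(-1620) = 5*(-1620) = -8100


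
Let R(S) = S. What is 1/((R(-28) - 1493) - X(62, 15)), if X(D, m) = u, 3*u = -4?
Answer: -3/4559 ≈ -0.00065804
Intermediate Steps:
u = -4/3 (u = (1/3)*(-4) = -4/3 ≈ -1.3333)
X(D, m) = -4/3
1/((R(-28) - 1493) - X(62, 15)) = 1/((-28 - 1493) - 1*(-4/3)) = 1/(-1521 + 4/3) = 1/(-4559/3) = -3/4559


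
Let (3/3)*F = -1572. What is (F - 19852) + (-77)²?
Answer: -15495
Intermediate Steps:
F = -1572
(F - 19852) + (-77)² = (-1572 - 19852) + (-77)² = -21424 + 5929 = -15495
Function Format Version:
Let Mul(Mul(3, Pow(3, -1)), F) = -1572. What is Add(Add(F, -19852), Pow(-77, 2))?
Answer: -15495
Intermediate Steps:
F = -1572
Add(Add(F, -19852), Pow(-77, 2)) = Add(Add(-1572, -19852), Pow(-77, 2)) = Add(-21424, 5929) = -15495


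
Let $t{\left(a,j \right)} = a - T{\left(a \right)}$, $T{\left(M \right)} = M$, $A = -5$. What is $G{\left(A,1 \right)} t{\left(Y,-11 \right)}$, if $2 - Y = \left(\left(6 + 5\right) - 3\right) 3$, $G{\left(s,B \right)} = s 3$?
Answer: $0$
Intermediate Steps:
$G{\left(s,B \right)} = 3 s$
$Y = -22$ ($Y = 2 - \left(\left(6 + 5\right) - 3\right) 3 = 2 - \left(11 - 3\right) 3 = 2 - 8 \cdot 3 = 2 - 24 = -22$)
$t{\left(a,j \right)} = 0$ ($t{\left(a,j \right)} = a - a = 0$)
$G{\left(A,1 \right)} t{\left(Y,-11 \right)} = 3 \left(-5\right) 0 = \left(-15\right) 0 = 0$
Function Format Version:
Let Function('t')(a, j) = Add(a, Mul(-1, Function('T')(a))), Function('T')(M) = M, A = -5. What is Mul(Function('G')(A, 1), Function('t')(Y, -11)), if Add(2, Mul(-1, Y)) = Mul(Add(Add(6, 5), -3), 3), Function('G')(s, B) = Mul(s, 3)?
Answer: 0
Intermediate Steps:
Function('G')(s, B) = Mul(3, s)
Y = -22 (Y = Add(2, Mul(-1, Mul(Add(Add(6, 5), -3), 3))) = Add(2, Mul(-1, Mul(Add(11, -3), 3))) = Add(2, Mul(-1, Mul(8, 3))) = Add(2, Mul(-1, 24)) = Add(2, -24) = -22)
Function('t')(a, j) = 0 (Function('t')(a, j) = Add(a, Mul(-1, a)) = 0)
Mul(Function('G')(A, 1), Function('t')(Y, -11)) = Mul(Mul(3, -5), 0) = Mul(-15, 0) = 0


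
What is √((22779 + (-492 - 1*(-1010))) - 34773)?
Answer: 2*I*√2869 ≈ 107.13*I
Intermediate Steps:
√((22779 + (-492 - 1*(-1010))) - 34773) = √((22779 + (-492 + 1010)) - 34773) = √((22779 + 518) - 34773) = √(23297 - 34773) = √(-11476) = 2*I*√2869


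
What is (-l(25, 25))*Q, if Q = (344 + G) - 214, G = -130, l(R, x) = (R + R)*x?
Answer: 0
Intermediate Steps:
l(R, x) = 2*R*x (l(R, x) = (2*R)*x = 2*R*x)
Q = 0 (Q = (344 - 130) - 214 = 214 - 214 = 0)
(-l(25, 25))*Q = -2*25*25*0 = -1*1250*0 = -1250*0 = 0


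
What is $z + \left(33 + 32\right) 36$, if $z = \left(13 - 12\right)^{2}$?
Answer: $2341$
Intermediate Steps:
$z = 1$ ($z = 1^{2} = 1$)
$z + \left(33 + 32\right) 36 = 1 + \left(33 + 32\right) 36 = 1 + 65 \cdot 36 = 1 + 2340 = 2341$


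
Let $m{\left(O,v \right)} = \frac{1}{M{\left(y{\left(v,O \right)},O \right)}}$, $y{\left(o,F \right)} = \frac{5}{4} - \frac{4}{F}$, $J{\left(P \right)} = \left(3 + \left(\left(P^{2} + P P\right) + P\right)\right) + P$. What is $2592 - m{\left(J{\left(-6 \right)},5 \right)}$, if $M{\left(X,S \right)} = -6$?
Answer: $\frac{15553}{6} \approx 2592.2$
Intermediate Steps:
$J{\left(P \right)} = 3 + 2 P + 2 P^{2}$ ($J{\left(P \right)} = \left(3 + \left(\left(P^{2} + P^{2}\right) + P\right)\right) + P = \left(3 + \left(2 P^{2} + P\right)\right) + P = \left(3 + \left(P + 2 P^{2}\right)\right) + P = \left(3 + P + 2 P^{2}\right) + P = 3 + 2 P + 2 P^{2}$)
$y{\left(o,F \right)} = \frac{5}{4} - \frac{4}{F}$ ($y{\left(o,F \right)} = 5 \cdot \frac{1}{4} - \frac{4}{F} = \frac{5}{4} - \frac{4}{F}$)
$m{\left(O,v \right)} = - \frac{1}{6}$ ($m{\left(O,v \right)} = \frac{1}{-6} = - \frac{1}{6}$)
$2592 - m{\left(J{\left(-6 \right)},5 \right)} = 2592 - - \frac{1}{6} = 2592 + \frac{1}{6} = \frac{15553}{6}$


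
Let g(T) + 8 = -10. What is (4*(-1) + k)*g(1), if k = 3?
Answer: 18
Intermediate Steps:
g(T) = -18 (g(T) = -8 - 10 = -18)
(4*(-1) + k)*g(1) = (4*(-1) + 3)*(-18) = (-4 + 3)*(-18) = -1*(-18) = 18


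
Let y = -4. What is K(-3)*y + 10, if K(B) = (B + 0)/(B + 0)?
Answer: 6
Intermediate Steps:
K(B) = 1 (K(B) = B/B = 1)
K(-3)*y + 10 = 1*(-4) + 10 = -4 + 10 = 6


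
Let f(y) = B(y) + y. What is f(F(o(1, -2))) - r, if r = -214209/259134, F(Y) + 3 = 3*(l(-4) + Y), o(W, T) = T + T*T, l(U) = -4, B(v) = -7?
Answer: -1310645/86378 ≈ -15.173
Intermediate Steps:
o(W, T) = T + T**2
F(Y) = -15 + 3*Y (F(Y) = -3 + 3*(-4 + Y) = -3 + (-12 + 3*Y) = -15 + 3*Y)
f(y) = -7 + y
r = -71403/86378 (r = -214209*1/259134 = -71403/86378 ≈ -0.82663)
f(F(o(1, -2))) - r = (-7 + (-15 + 3*(-2*(1 - 2)))) - 1*(-71403/86378) = (-7 + (-15 + 3*(-2*(-1)))) + 71403/86378 = (-7 + (-15 + 3*2)) + 71403/86378 = (-7 + (-15 + 6)) + 71403/86378 = (-7 - 9) + 71403/86378 = -16 + 71403/86378 = -1310645/86378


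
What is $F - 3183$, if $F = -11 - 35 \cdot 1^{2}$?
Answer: $-3229$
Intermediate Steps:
$F = -46$ ($F = -11 - 35 = -46$)
$F - 3183 = -46 - 3183 = -3229$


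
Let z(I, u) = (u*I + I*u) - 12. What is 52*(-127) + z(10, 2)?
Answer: -6576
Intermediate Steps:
z(I, u) = -12 + 2*I*u (z(I, u) = (I*u + I*u) - 12 = 2*I*u - 12 = -12 + 2*I*u)
52*(-127) + z(10, 2) = 52*(-127) + (-12 + 2*10*2) = -6604 + (-12 + 40) = -6604 + 28 = -6576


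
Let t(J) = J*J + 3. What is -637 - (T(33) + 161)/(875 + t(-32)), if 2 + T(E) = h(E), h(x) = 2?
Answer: -1211735/1902 ≈ -637.08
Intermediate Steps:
T(E) = 0 (T(E) = -2 + 2 = 0)
t(J) = 3 + J**2 (t(J) = J**2 + 3 = 3 + J**2)
-637 - (T(33) + 161)/(875 + t(-32)) = -637 - (0 + 161)/(875 + (3 + (-32)**2)) = -637 - 161/(875 + (3 + 1024)) = -637 - 161/(875 + 1027) = -637 - 161/1902 = -1211735/1902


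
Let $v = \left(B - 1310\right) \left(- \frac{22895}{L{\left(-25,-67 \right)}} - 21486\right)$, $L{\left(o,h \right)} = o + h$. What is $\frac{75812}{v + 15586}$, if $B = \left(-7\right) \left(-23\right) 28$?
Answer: $- \frac{3487352}{3123436427} \approx -0.0011165$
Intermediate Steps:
$B = 4508$ ($B = 161 \cdot 28 = 4508$)
$L{\left(o,h \right)} = h + o$
$v = - \frac{3124153383}{46}$ ($v = \left(4508 - 1310\right) \left(- \frac{22895}{-67 - 25} - 21486\right) = 3198 \left(- \frac{22895}{-92} - 21486\right) = 3198 \left(\left(-22895\right) \left(- \frac{1}{92}\right) - 21486\right) = 3198 \left(\frac{22895}{92} - 21486\right) = 3198 \left(- \frac{1953817}{92}\right) = - \frac{3124153383}{46} \approx -6.7916 \cdot 10^{7}$)
$\frac{75812}{v + 15586} = \frac{75812}{- \frac{3124153383}{46} + 15586} = \frac{75812}{- \frac{3123436427}{46}} = 75812 \left(- \frac{46}{3123436427}\right) = - \frac{3487352}{3123436427}$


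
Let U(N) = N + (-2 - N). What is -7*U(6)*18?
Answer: 252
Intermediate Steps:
U(N) = -2
-7*U(6)*18 = -7*(-2)*18 = 14*18 = 252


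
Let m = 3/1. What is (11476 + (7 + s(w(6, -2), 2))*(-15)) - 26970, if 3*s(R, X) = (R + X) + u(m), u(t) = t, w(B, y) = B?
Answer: -15654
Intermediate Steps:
m = 3 (m = 3*1 = 3)
s(R, X) = 1 + R/3 + X/3 (s(R, X) = ((R + X) + 3)/3 = (3 + R + X)/3 = 1 + R/3 + X/3)
(11476 + (7 + s(w(6, -2), 2))*(-15)) - 26970 = (11476 + (7 + (1 + (⅓)*6 + (⅓)*2))*(-15)) - 26970 = (11476 + (7 + (1 + 2 + ⅔))*(-15)) - 26970 = (11476 + (7 + 11/3)*(-15)) - 26970 = (11476 + (32/3)*(-15)) - 26970 = (11476 - 160) - 26970 = 11316 - 26970 = -15654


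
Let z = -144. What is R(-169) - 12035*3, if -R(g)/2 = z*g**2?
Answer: 8189463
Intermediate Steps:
R(g) = 288*g**2 (R(g) = -(-288)*g**2 = 288*g**2)
R(-169) - 12035*3 = 288*(-169)**2 - 12035*3 = 288*28561 - 1*36105 = 8225568 - 36105 = 8189463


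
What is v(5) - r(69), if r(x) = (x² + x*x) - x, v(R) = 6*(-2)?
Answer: -9465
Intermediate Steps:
v(R) = -12
r(x) = -x + 2*x² (r(x) = (x² + x²) - x = 2*x² - x = -x + 2*x²)
v(5) - r(69) = -12 - 69*(-1 + 2*69) = -12 - 69*(-1 + 138) = -12 - 69*137 = -12 - 1*9453 = -12 - 9453 = -9465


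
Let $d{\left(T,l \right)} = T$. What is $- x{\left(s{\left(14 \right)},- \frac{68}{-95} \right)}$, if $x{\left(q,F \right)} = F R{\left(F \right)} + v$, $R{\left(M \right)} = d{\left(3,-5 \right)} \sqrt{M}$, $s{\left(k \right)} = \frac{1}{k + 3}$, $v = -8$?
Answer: $8 - \frac{408 \sqrt{1615}}{9025} \approx 6.1832$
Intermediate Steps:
$s{\left(k \right)} = \frac{1}{3 + k}$
$R{\left(M \right)} = 3 \sqrt{M}$
$x{\left(q,F \right)} = -8 + 3 F^{\frac{3}{2}}$ ($x{\left(q,F \right)} = F 3 \sqrt{F} - 8 = 3 F^{\frac{3}{2}} - 8 = -8 + 3 F^{\frac{3}{2}}$)
$- x{\left(s{\left(14 \right)},- \frac{68}{-95} \right)} = - (-8 + 3 \left(- \frac{68}{-95}\right)^{\frac{3}{2}}) = - (-8 + 3 \left(\left(-68\right) \left(- \frac{1}{95}\right)\right)^{\frac{3}{2}}) = - (-8 + 3 \left(\frac{68}{95}\right)^{\frac{3}{2}}) = - (-8 + 3 \frac{136 \sqrt{1615}}{9025}) = - (-8 + \frac{408 \sqrt{1615}}{9025}) = 8 - \frac{408 \sqrt{1615}}{9025}$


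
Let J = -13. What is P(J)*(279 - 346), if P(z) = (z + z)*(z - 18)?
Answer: -54002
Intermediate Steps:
P(z) = 2*z*(-18 + z) (P(z) = (2*z)*(-18 + z) = 2*z*(-18 + z))
P(J)*(279 - 346) = (2*(-13)*(-18 - 13))*(279 - 346) = (2*(-13)*(-31))*(-67) = 806*(-67) = -54002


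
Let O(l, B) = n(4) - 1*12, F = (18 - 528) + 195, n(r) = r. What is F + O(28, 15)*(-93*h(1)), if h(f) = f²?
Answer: 429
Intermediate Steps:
F = -315 (F = -510 + 195 = -315)
O(l, B) = -8 (O(l, B) = 4 - 1*12 = 4 - 12 = -8)
F + O(28, 15)*(-93*h(1)) = -315 - (-744)*1² = -315 - (-744) = -315 - 8*(-93) = -315 + 744 = 429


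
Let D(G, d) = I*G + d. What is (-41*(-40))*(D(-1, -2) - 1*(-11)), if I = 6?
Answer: 4920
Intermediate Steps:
D(G, d) = d + 6*G (D(G, d) = 6*G + d = d + 6*G)
(-41*(-40))*(D(-1, -2) - 1*(-11)) = (-41*(-40))*((-2 + 6*(-1)) - 1*(-11)) = 1640*((-2 - 6) + 11) = 1640*(-8 + 11) = 1640*3 = 4920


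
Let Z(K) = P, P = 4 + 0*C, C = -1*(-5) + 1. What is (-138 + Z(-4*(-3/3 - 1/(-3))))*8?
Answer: -1072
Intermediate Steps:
C = 6 (C = 5 + 1 = 6)
P = 4 (P = 4 + 0*6 = 4 + 0 = 4)
Z(K) = 4
(-138 + Z(-4*(-3/3 - 1/(-3))))*8 = (-138 + 4)*8 = -134*8 = -1072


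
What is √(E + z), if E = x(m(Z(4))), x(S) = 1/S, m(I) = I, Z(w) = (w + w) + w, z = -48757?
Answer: I*√1755249/6 ≈ 220.81*I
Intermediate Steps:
Z(w) = 3*w (Z(w) = 2*w + w = 3*w)
E = 1/12 (E = 1/(3*4) = 1/12 ≈ 0.083333)
√(E + z) = √(1/12 - 48757) = √(-585083/12) = I*√1755249/6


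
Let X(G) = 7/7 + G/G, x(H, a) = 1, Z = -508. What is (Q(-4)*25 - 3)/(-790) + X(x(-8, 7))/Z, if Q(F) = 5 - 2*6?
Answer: 22211/100330 ≈ 0.22138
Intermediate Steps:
X(G) = 2 (X(G) = 7*(1/7) + 1 = 1 + 1 = 2)
Q(F) = -7 (Q(F) = 5 - 12 = -7)
(Q(-4)*25 - 3)/(-790) + X(x(-8, 7))/Z = (-7*25 - 3)/(-790) + 2/(-508) = (-175 - 3)*(-1/790) + 2*(-1/508) = -178*(-1/790) - 1/254 = 89/395 - 1/254 = 22211/100330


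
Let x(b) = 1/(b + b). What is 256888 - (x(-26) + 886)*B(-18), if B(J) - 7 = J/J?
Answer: 3247402/13 ≈ 2.4980e+5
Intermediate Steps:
B(J) = 8 (B(J) = 7 + J/J = 7 + 1 = 8)
x(b) = 1/(2*b)
256888 - (x(-26) + 886)*B(-18) = 256888 - ((½)/(-26) + 886)*8 = 256888 - ((½)*(-1/26) + 886)*8 = 256888 - (-1/52 + 886)*8 = 256888 - 46071*8/52 = 256888 - 1*92142/13 = 256888 - 92142/13 = 3247402/13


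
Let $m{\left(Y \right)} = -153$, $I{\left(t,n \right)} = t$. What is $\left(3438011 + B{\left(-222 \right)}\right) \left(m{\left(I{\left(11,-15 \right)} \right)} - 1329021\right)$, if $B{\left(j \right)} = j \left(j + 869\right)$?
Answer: $-4378800254598$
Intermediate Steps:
$B{\left(j \right)} = j \left(869 + j\right)$
$\left(3438011 + B{\left(-222 \right)}\right) \left(m{\left(I{\left(11,-15 \right)} \right)} - 1329021\right) = \left(3438011 - 222 \left(869 - 222\right)\right) \left(-153 - 1329021\right) = \left(3438011 - 143634\right) \left(-1329174\right) = 3294377 \left(-1329174\right) = -4378800254598$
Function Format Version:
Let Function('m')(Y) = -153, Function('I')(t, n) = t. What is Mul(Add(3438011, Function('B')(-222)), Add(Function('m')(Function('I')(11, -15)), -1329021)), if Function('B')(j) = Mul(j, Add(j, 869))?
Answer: -4378800254598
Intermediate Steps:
Function('B')(j) = Mul(j, Add(869, j))
Mul(Add(3438011, Function('B')(-222)), Add(Function('m')(Function('I')(11, -15)), -1329021)) = Mul(Add(3438011, Mul(-222, Add(869, -222))), Add(-153, -1329021)) = Mul(Add(3438011, Mul(-222, 647)), -1329174) = Mul(Add(3438011, -143634), -1329174) = Mul(3294377, -1329174) = -4378800254598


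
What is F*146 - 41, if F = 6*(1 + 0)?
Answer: 835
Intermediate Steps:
F = 6 (F = 6*1 = 6)
F*146 - 41 = 6*146 - 41 = 876 - 41 = 835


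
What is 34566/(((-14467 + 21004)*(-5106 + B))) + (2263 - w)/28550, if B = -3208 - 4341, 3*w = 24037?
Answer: -47660468506/236181973425 ≈ -0.20180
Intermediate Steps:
w = 24037/3 (w = (1/3)*24037 = 24037/3 ≈ 8012.3)
B = -7549
34566/(((-14467 + 21004)*(-5106 + B))) + (2263 - w)/28550 = 34566/(((-14467 + 21004)*(-5106 - 7549))) + (2263 - 1*24037/3)/28550 = 34566/((6537*(-12655))) + (2263 - 24037/3)*(1/28550) = 34566/(-82725735) - 17248/3*1/28550 = 34566*(-1/82725735) - 8624/42825 = -11522/27575245 - 8624/42825 = -47660468506/236181973425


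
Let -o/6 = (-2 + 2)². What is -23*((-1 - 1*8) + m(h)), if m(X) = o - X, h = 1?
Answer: 230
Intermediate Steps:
o = 0 (o = -6*(-2 + 2)² = -6*0² = -6*0 = 0)
m(X) = -X (m(X) = 0 - X = -X)
-23*((-1 - 1*8) + m(h)) = -23*((-1 - 1*8) - 1*1) = -23*((-1 - 8) - 1) = -23*(-9 - 1) = -23*(-10) = 230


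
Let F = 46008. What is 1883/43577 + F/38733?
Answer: 692608285/562622647 ≈ 1.2310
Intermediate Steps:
1883/43577 + F/38733 = 1883/43577 + 46008/38733 = 1883*(1/43577) + 46008*(1/38733) = 1883/43577 + 15336/12911 = 692608285/562622647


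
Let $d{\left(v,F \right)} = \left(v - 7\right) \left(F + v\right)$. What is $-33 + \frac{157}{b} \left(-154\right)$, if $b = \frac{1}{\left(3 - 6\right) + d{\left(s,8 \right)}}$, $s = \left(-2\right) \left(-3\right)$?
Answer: $410993$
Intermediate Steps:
$s = 6$
$d{\left(v,F \right)} = \left(-7 + v\right) \left(F + v\right)$
$b = - \frac{1}{17}$ ($b = \frac{1}{\left(3 - 6\right) + \left(6^{2} - 56 - 42 + 8 \cdot 6\right)} = \frac{1}{\left(3 - 6\right) + \left(36 - 56 - 42 + 48\right)} = \frac{1}{-3 - 14} = \frac{1}{-17} = - \frac{1}{17} \approx -0.058824$)
$-33 + \frac{157}{b} \left(-154\right) = -33 + \frac{157}{- \frac{1}{17}} \left(-154\right) = -33 + 157 \left(-17\right) \left(-154\right) = -33 - -411026 = -33 + 411026 = 410993$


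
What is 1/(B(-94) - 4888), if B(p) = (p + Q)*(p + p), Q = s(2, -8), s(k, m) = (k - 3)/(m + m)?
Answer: 4/51089 ≈ 7.8295e-5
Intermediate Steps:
s(k, m) = (-3 + k)/(2*m) (s(k, m) = (-3 + k)/((2*m)) = (-3 + k)*(1/(2*m)) = (-3 + k)/(2*m))
Q = 1/16 (Q = (½)*(-3 + 2)/(-8) = (½)*(-⅛)*(-1) = 1/16 ≈ 0.062500)
B(p) = 2*p*(1/16 + p) (B(p) = (p + 1/16)*(p + p) = (1/16 + p)*(2*p) = 2*p*(1/16 + p))
1/(B(-94) - 4888) = 1/((⅛)*(-94)*(1 + 16*(-94)) - 4888) = 1/((⅛)*(-94)*(1 - 1504) - 4888) = 1/((⅛)*(-94)*(-1503) - 4888) = 1/(70641/4 - 4888) = 1/(51089/4) = 4/51089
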